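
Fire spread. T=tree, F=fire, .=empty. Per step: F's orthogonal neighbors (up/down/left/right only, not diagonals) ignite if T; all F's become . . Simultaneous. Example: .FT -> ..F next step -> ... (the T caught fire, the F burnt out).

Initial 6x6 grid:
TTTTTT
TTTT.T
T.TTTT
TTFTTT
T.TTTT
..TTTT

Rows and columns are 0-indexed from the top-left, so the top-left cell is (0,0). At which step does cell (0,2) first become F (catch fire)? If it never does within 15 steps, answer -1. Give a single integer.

Step 1: cell (0,2)='T' (+4 fires, +1 burnt)
Step 2: cell (0,2)='T' (+6 fires, +4 burnt)
Step 3: cell (0,2)='F' (+9 fires, +6 burnt)
  -> target ignites at step 3
Step 4: cell (0,2)='.' (+6 fires, +9 burnt)
Step 5: cell (0,2)='.' (+4 fires, +6 burnt)
Step 6: cell (0,2)='.' (+1 fires, +4 burnt)
Step 7: cell (0,2)='.' (+0 fires, +1 burnt)
  fire out at step 7

3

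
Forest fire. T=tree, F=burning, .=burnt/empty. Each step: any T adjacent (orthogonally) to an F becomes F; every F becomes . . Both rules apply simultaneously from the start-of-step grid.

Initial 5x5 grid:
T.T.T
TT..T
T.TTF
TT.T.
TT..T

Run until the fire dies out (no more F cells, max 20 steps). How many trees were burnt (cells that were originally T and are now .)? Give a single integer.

Answer: 5

Derivation:
Step 1: +2 fires, +1 burnt (F count now 2)
Step 2: +3 fires, +2 burnt (F count now 3)
Step 3: +0 fires, +3 burnt (F count now 0)
Fire out after step 3
Initially T: 15, now '.': 15
Total burnt (originally-T cells now '.'): 5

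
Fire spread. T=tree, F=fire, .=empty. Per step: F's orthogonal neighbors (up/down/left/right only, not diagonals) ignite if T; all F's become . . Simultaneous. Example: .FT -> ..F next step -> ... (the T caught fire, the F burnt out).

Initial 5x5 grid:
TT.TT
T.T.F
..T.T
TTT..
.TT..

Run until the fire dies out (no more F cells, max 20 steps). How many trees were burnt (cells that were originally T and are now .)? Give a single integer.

Answer: 3

Derivation:
Step 1: +2 fires, +1 burnt (F count now 2)
Step 2: +1 fires, +2 burnt (F count now 1)
Step 3: +0 fires, +1 burnt (F count now 0)
Fire out after step 3
Initially T: 13, now '.': 15
Total burnt (originally-T cells now '.'): 3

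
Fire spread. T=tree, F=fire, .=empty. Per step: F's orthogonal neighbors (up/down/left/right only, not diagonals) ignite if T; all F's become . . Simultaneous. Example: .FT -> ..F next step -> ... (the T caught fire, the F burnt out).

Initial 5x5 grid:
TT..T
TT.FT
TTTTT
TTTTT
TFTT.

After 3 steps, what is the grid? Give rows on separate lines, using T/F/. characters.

Step 1: 5 trees catch fire, 2 burn out
  TT..T
  TT..F
  TTTFT
  TFTTT
  F.FT.
Step 2: 8 trees catch fire, 5 burn out
  TT..F
  TT...
  TFF.F
  F.FFT
  ...F.
Step 3: 3 trees catch fire, 8 burn out
  TT...
  TF...
  F....
  ....F
  .....

TT...
TF...
F....
....F
.....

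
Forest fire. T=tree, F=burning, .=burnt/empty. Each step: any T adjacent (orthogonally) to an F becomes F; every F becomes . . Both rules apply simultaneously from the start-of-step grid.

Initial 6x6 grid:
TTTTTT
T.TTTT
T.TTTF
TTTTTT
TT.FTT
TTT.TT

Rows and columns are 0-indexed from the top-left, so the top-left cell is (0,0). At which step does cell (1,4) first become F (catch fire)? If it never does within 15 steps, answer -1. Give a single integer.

Step 1: cell (1,4)='T' (+5 fires, +2 burnt)
Step 2: cell (1,4)='F' (+7 fires, +5 burnt)
  -> target ignites at step 2
Step 3: cell (1,4)='.' (+5 fires, +7 burnt)
Step 4: cell (1,4)='.' (+4 fires, +5 burnt)
Step 5: cell (1,4)='.' (+4 fires, +4 burnt)
Step 6: cell (1,4)='.' (+4 fires, +4 burnt)
Step 7: cell (1,4)='.' (+1 fires, +4 burnt)
Step 8: cell (1,4)='.' (+0 fires, +1 burnt)
  fire out at step 8

2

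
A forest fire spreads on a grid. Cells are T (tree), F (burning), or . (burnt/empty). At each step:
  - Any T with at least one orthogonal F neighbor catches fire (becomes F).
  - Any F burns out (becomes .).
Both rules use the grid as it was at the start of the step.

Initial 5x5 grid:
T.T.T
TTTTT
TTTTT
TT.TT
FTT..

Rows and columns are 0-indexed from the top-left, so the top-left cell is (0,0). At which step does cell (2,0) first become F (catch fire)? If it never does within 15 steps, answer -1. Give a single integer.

Step 1: cell (2,0)='T' (+2 fires, +1 burnt)
Step 2: cell (2,0)='F' (+3 fires, +2 burnt)
  -> target ignites at step 2
Step 3: cell (2,0)='.' (+2 fires, +3 burnt)
Step 4: cell (2,0)='.' (+3 fires, +2 burnt)
Step 5: cell (2,0)='.' (+2 fires, +3 burnt)
Step 6: cell (2,0)='.' (+4 fires, +2 burnt)
Step 7: cell (2,0)='.' (+2 fires, +4 burnt)
Step 8: cell (2,0)='.' (+1 fires, +2 burnt)
Step 9: cell (2,0)='.' (+0 fires, +1 burnt)
  fire out at step 9

2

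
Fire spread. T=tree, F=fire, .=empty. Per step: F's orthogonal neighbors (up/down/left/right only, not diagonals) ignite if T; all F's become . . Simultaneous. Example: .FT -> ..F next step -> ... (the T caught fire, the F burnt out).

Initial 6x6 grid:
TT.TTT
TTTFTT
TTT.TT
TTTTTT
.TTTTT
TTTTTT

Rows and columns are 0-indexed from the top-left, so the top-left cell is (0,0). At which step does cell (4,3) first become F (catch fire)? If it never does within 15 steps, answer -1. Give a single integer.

Step 1: cell (4,3)='T' (+3 fires, +1 burnt)
Step 2: cell (4,3)='T' (+5 fires, +3 burnt)
Step 3: cell (4,3)='T' (+7 fires, +5 burnt)
Step 4: cell (4,3)='T' (+7 fires, +7 burnt)
Step 5: cell (4,3)='F' (+6 fires, +7 burnt)
  -> target ignites at step 5
Step 6: cell (4,3)='.' (+3 fires, +6 burnt)
Step 7: cell (4,3)='.' (+1 fires, +3 burnt)
Step 8: cell (4,3)='.' (+0 fires, +1 burnt)
  fire out at step 8

5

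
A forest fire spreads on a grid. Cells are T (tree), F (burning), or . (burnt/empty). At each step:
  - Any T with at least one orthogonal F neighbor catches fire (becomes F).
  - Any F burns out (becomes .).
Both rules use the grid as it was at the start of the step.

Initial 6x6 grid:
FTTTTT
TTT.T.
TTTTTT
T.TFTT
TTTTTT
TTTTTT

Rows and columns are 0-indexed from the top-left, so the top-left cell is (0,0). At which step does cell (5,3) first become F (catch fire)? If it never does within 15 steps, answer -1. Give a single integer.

Step 1: cell (5,3)='T' (+6 fires, +2 burnt)
Step 2: cell (5,3)='F' (+9 fires, +6 burnt)
  -> target ignites at step 2
Step 3: cell (5,3)='.' (+10 fires, +9 burnt)
Step 4: cell (5,3)='.' (+4 fires, +10 burnt)
Step 5: cell (5,3)='.' (+2 fires, +4 burnt)
Step 6: cell (5,3)='.' (+0 fires, +2 burnt)
  fire out at step 6

2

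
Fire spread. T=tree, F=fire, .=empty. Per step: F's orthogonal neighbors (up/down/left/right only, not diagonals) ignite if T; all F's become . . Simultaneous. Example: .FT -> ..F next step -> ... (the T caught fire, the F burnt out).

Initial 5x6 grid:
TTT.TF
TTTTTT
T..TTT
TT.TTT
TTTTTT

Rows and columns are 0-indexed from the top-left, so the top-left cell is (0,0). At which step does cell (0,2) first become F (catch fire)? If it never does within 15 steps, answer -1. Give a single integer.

Step 1: cell (0,2)='T' (+2 fires, +1 burnt)
Step 2: cell (0,2)='T' (+2 fires, +2 burnt)
Step 3: cell (0,2)='T' (+3 fires, +2 burnt)
Step 4: cell (0,2)='T' (+4 fires, +3 burnt)
Step 5: cell (0,2)='F' (+4 fires, +4 burnt)
  -> target ignites at step 5
Step 6: cell (0,2)='.' (+3 fires, +4 burnt)
Step 7: cell (0,2)='.' (+3 fires, +3 burnt)
Step 8: cell (0,2)='.' (+2 fires, +3 burnt)
Step 9: cell (0,2)='.' (+2 fires, +2 burnt)
Step 10: cell (0,2)='.' (+0 fires, +2 burnt)
  fire out at step 10

5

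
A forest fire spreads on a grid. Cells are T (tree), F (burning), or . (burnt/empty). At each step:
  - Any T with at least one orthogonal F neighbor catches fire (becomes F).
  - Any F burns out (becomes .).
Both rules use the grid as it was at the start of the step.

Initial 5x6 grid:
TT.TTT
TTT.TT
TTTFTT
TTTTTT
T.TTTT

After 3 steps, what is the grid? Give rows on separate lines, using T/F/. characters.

Step 1: 3 trees catch fire, 1 burn out
  TT.TTT
  TTT.TT
  TTF.FT
  TTTFTT
  T.TTTT
Step 2: 7 trees catch fire, 3 burn out
  TT.TTT
  TTF.FT
  TF...F
  TTF.FT
  T.TFTT
Step 3: 8 trees catch fire, 7 burn out
  TT.TFT
  TF...F
  F.....
  TF...F
  T.F.FT

TT.TFT
TF...F
F.....
TF...F
T.F.FT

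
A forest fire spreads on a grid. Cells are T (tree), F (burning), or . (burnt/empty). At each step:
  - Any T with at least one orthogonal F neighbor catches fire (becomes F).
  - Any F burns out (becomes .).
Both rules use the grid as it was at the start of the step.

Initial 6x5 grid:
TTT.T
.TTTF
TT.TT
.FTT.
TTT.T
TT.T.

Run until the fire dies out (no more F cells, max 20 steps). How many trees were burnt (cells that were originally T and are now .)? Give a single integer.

Answer: 18

Derivation:
Step 1: +6 fires, +2 burnt (F count now 6)
Step 2: +8 fires, +6 burnt (F count now 8)
Step 3: +3 fires, +8 burnt (F count now 3)
Step 4: +1 fires, +3 burnt (F count now 1)
Step 5: +0 fires, +1 burnt (F count now 0)
Fire out after step 5
Initially T: 20, now '.': 28
Total burnt (originally-T cells now '.'): 18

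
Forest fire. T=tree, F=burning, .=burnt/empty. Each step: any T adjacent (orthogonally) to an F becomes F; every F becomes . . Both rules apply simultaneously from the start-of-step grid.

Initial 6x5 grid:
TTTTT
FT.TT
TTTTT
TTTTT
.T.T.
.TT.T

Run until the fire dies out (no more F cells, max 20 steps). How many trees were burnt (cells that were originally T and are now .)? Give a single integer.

Answer: 22

Derivation:
Step 1: +3 fires, +1 burnt (F count now 3)
Step 2: +3 fires, +3 burnt (F count now 3)
Step 3: +3 fires, +3 burnt (F count now 3)
Step 4: +4 fires, +3 burnt (F count now 4)
Step 5: +5 fires, +4 burnt (F count now 5)
Step 6: +4 fires, +5 burnt (F count now 4)
Step 7: +0 fires, +4 burnt (F count now 0)
Fire out after step 7
Initially T: 23, now '.': 29
Total burnt (originally-T cells now '.'): 22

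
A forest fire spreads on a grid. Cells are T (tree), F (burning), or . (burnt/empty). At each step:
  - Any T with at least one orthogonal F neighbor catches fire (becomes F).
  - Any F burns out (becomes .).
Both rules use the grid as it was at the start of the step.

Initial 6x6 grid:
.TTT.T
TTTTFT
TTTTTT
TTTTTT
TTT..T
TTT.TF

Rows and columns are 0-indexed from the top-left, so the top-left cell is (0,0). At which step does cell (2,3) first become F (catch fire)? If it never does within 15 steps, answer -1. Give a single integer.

Step 1: cell (2,3)='T' (+5 fires, +2 burnt)
Step 2: cell (2,3)='F' (+7 fires, +5 burnt)
  -> target ignites at step 2
Step 3: cell (2,3)='.' (+4 fires, +7 burnt)
Step 4: cell (2,3)='.' (+4 fires, +4 burnt)
Step 5: cell (2,3)='.' (+3 fires, +4 burnt)
Step 6: cell (2,3)='.' (+3 fires, +3 burnt)
Step 7: cell (2,3)='.' (+2 fires, +3 burnt)
Step 8: cell (2,3)='.' (+1 fires, +2 burnt)
Step 9: cell (2,3)='.' (+0 fires, +1 burnt)
  fire out at step 9

2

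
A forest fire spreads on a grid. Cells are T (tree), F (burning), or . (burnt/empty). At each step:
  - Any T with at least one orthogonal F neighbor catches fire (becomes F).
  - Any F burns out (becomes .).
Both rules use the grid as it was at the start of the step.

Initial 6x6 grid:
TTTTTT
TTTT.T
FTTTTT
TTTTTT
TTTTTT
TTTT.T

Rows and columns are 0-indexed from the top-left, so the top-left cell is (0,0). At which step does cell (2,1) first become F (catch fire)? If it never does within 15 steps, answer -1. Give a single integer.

Step 1: cell (2,1)='F' (+3 fires, +1 burnt)
  -> target ignites at step 1
Step 2: cell (2,1)='.' (+5 fires, +3 burnt)
Step 3: cell (2,1)='.' (+6 fires, +5 burnt)
Step 4: cell (2,1)='.' (+6 fires, +6 burnt)
Step 5: cell (2,1)='.' (+5 fires, +6 burnt)
Step 6: cell (2,1)='.' (+5 fires, +5 burnt)
Step 7: cell (2,1)='.' (+2 fires, +5 burnt)
Step 8: cell (2,1)='.' (+1 fires, +2 burnt)
Step 9: cell (2,1)='.' (+0 fires, +1 burnt)
  fire out at step 9

1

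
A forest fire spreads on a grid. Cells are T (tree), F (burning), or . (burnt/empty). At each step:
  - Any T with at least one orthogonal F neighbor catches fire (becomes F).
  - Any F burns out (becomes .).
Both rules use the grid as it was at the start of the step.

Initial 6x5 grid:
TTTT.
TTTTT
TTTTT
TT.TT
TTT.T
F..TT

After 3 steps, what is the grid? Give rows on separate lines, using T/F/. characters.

Step 1: 1 trees catch fire, 1 burn out
  TTTT.
  TTTTT
  TTTTT
  TT.TT
  FTT.T
  ...TT
Step 2: 2 trees catch fire, 1 burn out
  TTTT.
  TTTTT
  TTTTT
  FT.TT
  .FT.T
  ...TT
Step 3: 3 trees catch fire, 2 burn out
  TTTT.
  TTTTT
  FTTTT
  .F.TT
  ..F.T
  ...TT

TTTT.
TTTTT
FTTTT
.F.TT
..F.T
...TT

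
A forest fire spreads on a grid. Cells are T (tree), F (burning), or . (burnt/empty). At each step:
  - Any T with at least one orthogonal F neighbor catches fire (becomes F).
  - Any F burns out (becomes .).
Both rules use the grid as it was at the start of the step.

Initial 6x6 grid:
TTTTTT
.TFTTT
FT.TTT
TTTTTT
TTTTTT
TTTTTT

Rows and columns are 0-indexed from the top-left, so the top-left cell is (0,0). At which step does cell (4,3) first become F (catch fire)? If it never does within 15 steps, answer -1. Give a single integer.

Step 1: cell (4,3)='T' (+5 fires, +2 burnt)
Step 2: cell (4,3)='T' (+6 fires, +5 burnt)
Step 3: cell (4,3)='T' (+8 fires, +6 burnt)
Step 4: cell (4,3)='F' (+6 fires, +8 burnt)
  -> target ignites at step 4
Step 5: cell (4,3)='.' (+4 fires, +6 burnt)
Step 6: cell (4,3)='.' (+2 fires, +4 burnt)
Step 7: cell (4,3)='.' (+1 fires, +2 burnt)
Step 8: cell (4,3)='.' (+0 fires, +1 burnt)
  fire out at step 8

4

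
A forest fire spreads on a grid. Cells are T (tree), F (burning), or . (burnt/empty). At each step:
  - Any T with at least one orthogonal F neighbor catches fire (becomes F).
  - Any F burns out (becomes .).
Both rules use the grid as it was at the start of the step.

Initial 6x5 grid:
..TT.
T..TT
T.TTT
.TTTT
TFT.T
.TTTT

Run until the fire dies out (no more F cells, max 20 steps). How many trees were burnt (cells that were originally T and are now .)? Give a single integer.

Answer: 18

Derivation:
Step 1: +4 fires, +1 burnt (F count now 4)
Step 2: +2 fires, +4 burnt (F count now 2)
Step 3: +3 fires, +2 burnt (F count now 3)
Step 4: +3 fires, +3 burnt (F count now 3)
Step 5: +3 fires, +3 burnt (F count now 3)
Step 6: +2 fires, +3 burnt (F count now 2)
Step 7: +1 fires, +2 burnt (F count now 1)
Step 8: +0 fires, +1 burnt (F count now 0)
Fire out after step 8
Initially T: 20, now '.': 28
Total burnt (originally-T cells now '.'): 18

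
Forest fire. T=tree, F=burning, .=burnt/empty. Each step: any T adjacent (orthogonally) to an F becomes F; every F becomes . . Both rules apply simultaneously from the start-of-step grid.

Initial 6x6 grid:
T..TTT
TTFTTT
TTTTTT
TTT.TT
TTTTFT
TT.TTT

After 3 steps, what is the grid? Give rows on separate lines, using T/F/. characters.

Step 1: 7 trees catch fire, 2 burn out
  T..TTT
  TF.FTT
  TTFTTT
  TTT.FT
  TTTF.F
  TT.TFT
Step 2: 11 trees catch fire, 7 burn out
  T..FTT
  F...FT
  TF.FFT
  TTF..F
  TTF...
  TT.F.F
Step 3: 7 trees catch fire, 11 burn out
  F...FT
  .....F
  F....F
  TF....
  TF....
  TT....

F...FT
.....F
F....F
TF....
TF....
TT....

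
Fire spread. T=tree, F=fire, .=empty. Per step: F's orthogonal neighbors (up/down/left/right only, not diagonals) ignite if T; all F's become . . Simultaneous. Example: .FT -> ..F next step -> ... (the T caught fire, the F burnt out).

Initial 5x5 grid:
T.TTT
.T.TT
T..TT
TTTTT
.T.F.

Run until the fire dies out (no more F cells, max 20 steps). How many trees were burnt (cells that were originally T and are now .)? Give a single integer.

Step 1: +1 fires, +1 burnt (F count now 1)
Step 2: +3 fires, +1 burnt (F count now 3)
Step 3: +3 fires, +3 burnt (F count now 3)
Step 4: +4 fires, +3 burnt (F count now 4)
Step 5: +3 fires, +4 burnt (F count now 3)
Step 6: +0 fires, +3 burnt (F count now 0)
Fire out after step 6
Initially T: 16, now '.': 23
Total burnt (originally-T cells now '.'): 14

Answer: 14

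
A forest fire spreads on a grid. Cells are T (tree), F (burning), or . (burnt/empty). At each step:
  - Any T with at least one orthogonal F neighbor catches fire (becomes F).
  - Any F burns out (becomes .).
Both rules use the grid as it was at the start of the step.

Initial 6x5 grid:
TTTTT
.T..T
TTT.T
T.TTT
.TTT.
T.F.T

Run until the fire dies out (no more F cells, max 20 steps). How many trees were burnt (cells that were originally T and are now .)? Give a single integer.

Step 1: +1 fires, +1 burnt (F count now 1)
Step 2: +3 fires, +1 burnt (F count now 3)
Step 3: +2 fires, +3 burnt (F count now 2)
Step 4: +2 fires, +2 burnt (F count now 2)
Step 5: +3 fires, +2 burnt (F count now 3)
Step 6: +3 fires, +3 burnt (F count now 3)
Step 7: +3 fires, +3 burnt (F count now 3)
Step 8: +1 fires, +3 burnt (F count now 1)
Step 9: +0 fires, +1 burnt (F count now 0)
Fire out after step 9
Initially T: 20, now '.': 28
Total burnt (originally-T cells now '.'): 18

Answer: 18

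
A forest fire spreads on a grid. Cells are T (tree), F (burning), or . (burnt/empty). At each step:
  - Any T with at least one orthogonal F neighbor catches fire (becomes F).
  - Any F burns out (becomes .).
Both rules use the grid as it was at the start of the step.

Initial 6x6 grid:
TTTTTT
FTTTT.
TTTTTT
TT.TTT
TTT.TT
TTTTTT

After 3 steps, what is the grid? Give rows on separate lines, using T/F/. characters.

Step 1: 3 trees catch fire, 1 burn out
  FTTTTT
  .FTTT.
  FTTTTT
  TT.TTT
  TTT.TT
  TTTTTT
Step 2: 4 trees catch fire, 3 burn out
  .FTTTT
  ..FTT.
  .FTTTT
  FT.TTT
  TTT.TT
  TTTTTT
Step 3: 5 trees catch fire, 4 burn out
  ..FTTT
  ...FT.
  ..FTTT
  .F.TTT
  FTT.TT
  TTTTTT

..FTTT
...FT.
..FTTT
.F.TTT
FTT.TT
TTTTTT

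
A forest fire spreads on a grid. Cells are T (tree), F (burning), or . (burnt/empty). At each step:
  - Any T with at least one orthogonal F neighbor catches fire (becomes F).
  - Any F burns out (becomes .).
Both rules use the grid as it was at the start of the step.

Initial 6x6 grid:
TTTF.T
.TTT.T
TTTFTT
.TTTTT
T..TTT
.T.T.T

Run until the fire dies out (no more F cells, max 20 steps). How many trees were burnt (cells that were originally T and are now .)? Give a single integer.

Step 1: +5 fires, +2 burnt (F count now 5)
Step 2: +7 fires, +5 burnt (F count now 7)
Step 3: +8 fires, +7 burnt (F count now 8)
Step 4: +2 fires, +8 burnt (F count now 2)
Step 5: +1 fires, +2 burnt (F count now 1)
Step 6: +0 fires, +1 burnt (F count now 0)
Fire out after step 6
Initially T: 25, now '.': 34
Total burnt (originally-T cells now '.'): 23

Answer: 23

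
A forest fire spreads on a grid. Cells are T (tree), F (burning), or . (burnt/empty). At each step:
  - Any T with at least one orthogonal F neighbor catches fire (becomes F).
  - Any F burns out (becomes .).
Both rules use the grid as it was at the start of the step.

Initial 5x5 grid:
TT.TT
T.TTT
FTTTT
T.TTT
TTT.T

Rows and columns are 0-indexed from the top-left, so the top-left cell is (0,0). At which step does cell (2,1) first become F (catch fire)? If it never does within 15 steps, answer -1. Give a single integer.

Step 1: cell (2,1)='F' (+3 fires, +1 burnt)
  -> target ignites at step 1
Step 2: cell (2,1)='.' (+3 fires, +3 burnt)
Step 3: cell (2,1)='.' (+5 fires, +3 burnt)
Step 4: cell (2,1)='.' (+4 fires, +5 burnt)
Step 5: cell (2,1)='.' (+3 fires, +4 burnt)
Step 6: cell (2,1)='.' (+2 fires, +3 burnt)
Step 7: cell (2,1)='.' (+0 fires, +2 burnt)
  fire out at step 7

1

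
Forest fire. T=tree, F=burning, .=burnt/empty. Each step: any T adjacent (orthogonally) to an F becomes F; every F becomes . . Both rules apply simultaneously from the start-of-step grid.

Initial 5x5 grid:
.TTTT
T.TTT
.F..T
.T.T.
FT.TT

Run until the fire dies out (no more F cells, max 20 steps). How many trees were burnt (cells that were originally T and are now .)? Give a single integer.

Step 1: +2 fires, +2 burnt (F count now 2)
Step 2: +0 fires, +2 burnt (F count now 0)
Fire out after step 2
Initially T: 14, now '.': 13
Total burnt (originally-T cells now '.'): 2

Answer: 2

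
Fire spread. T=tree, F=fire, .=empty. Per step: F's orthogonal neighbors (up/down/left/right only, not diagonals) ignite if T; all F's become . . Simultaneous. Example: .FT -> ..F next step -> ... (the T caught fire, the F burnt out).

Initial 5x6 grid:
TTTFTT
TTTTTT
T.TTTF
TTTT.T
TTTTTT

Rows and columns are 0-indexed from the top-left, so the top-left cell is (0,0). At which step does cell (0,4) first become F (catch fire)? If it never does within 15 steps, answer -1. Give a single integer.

Step 1: cell (0,4)='F' (+6 fires, +2 burnt)
  -> target ignites at step 1
Step 2: cell (0,4)='.' (+6 fires, +6 burnt)
Step 3: cell (0,4)='.' (+5 fires, +6 burnt)
Step 4: cell (0,4)='.' (+3 fires, +5 burnt)
Step 5: cell (0,4)='.' (+3 fires, +3 burnt)
Step 6: cell (0,4)='.' (+2 fires, +3 burnt)
Step 7: cell (0,4)='.' (+1 fires, +2 burnt)
Step 8: cell (0,4)='.' (+0 fires, +1 burnt)
  fire out at step 8

1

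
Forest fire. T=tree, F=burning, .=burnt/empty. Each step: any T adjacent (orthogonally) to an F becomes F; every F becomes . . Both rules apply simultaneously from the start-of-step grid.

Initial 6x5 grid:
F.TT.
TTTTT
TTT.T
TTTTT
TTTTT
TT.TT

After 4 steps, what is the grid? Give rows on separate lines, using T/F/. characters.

Step 1: 1 trees catch fire, 1 burn out
  ..TT.
  FTTTT
  TTT.T
  TTTTT
  TTTTT
  TT.TT
Step 2: 2 trees catch fire, 1 burn out
  ..TT.
  .FTTT
  FTT.T
  TTTTT
  TTTTT
  TT.TT
Step 3: 3 trees catch fire, 2 burn out
  ..TT.
  ..FTT
  .FT.T
  FTTTT
  TTTTT
  TT.TT
Step 4: 5 trees catch fire, 3 burn out
  ..FT.
  ...FT
  ..F.T
  .FTTT
  FTTTT
  TT.TT

..FT.
...FT
..F.T
.FTTT
FTTTT
TT.TT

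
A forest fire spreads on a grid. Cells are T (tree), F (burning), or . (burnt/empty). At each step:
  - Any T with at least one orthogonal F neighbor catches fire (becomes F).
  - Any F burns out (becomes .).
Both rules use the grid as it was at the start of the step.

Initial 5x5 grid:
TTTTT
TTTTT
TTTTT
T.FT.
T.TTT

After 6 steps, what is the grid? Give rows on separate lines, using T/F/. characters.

Step 1: 3 trees catch fire, 1 burn out
  TTTTT
  TTTTT
  TTFTT
  T..F.
  T.FTT
Step 2: 4 trees catch fire, 3 burn out
  TTTTT
  TTFTT
  TF.FT
  T....
  T..FT
Step 3: 6 trees catch fire, 4 burn out
  TTFTT
  TF.FT
  F...F
  T....
  T...F
Step 4: 5 trees catch fire, 6 burn out
  TF.FT
  F...F
  .....
  F....
  T....
Step 5: 3 trees catch fire, 5 burn out
  F...F
  .....
  .....
  .....
  F....
Step 6: 0 trees catch fire, 3 burn out
  .....
  .....
  .....
  .....
  .....

.....
.....
.....
.....
.....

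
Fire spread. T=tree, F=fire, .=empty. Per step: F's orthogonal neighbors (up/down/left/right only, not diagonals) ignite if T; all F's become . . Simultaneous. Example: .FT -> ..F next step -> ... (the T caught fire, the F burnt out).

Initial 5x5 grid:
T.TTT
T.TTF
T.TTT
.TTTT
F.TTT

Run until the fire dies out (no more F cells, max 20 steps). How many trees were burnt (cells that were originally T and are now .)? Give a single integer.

Answer: 15

Derivation:
Step 1: +3 fires, +2 burnt (F count now 3)
Step 2: +4 fires, +3 burnt (F count now 4)
Step 3: +4 fires, +4 burnt (F count now 4)
Step 4: +2 fires, +4 burnt (F count now 2)
Step 5: +2 fires, +2 burnt (F count now 2)
Step 6: +0 fires, +2 burnt (F count now 0)
Fire out after step 6
Initially T: 18, now '.': 22
Total burnt (originally-T cells now '.'): 15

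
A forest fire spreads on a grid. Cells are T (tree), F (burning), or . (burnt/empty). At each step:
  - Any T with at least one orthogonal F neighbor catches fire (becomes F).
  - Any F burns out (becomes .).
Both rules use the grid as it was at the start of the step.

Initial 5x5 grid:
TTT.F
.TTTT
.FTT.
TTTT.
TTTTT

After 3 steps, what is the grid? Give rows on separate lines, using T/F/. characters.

Step 1: 4 trees catch fire, 2 burn out
  TTT..
  .FTTF
  ..FT.
  TFTT.
  TTTTT
Step 2: 7 trees catch fire, 4 burn out
  TFT..
  ..FF.
  ...F.
  F.FT.
  TFTTT
Step 3: 5 trees catch fire, 7 burn out
  F.F..
  .....
  .....
  ...F.
  F.FTT

F.F..
.....
.....
...F.
F.FTT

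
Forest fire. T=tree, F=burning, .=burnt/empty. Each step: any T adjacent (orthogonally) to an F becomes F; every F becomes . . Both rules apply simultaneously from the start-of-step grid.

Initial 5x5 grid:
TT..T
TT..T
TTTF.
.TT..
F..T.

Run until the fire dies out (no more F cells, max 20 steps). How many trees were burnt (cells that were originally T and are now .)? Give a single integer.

Answer: 9

Derivation:
Step 1: +1 fires, +2 burnt (F count now 1)
Step 2: +2 fires, +1 burnt (F count now 2)
Step 3: +3 fires, +2 burnt (F count now 3)
Step 4: +2 fires, +3 burnt (F count now 2)
Step 5: +1 fires, +2 burnt (F count now 1)
Step 6: +0 fires, +1 burnt (F count now 0)
Fire out after step 6
Initially T: 12, now '.': 22
Total burnt (originally-T cells now '.'): 9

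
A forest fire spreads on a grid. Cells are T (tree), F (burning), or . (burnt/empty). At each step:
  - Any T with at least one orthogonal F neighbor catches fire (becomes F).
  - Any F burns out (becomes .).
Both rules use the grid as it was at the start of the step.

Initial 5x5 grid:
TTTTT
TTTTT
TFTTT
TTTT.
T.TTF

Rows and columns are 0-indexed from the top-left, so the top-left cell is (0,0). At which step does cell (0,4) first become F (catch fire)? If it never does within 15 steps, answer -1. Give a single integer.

Step 1: cell (0,4)='T' (+5 fires, +2 burnt)
Step 2: cell (0,4)='T' (+8 fires, +5 burnt)
Step 3: cell (0,4)='T' (+5 fires, +8 burnt)
Step 4: cell (0,4)='T' (+2 fires, +5 burnt)
Step 5: cell (0,4)='F' (+1 fires, +2 burnt)
  -> target ignites at step 5
Step 6: cell (0,4)='.' (+0 fires, +1 burnt)
  fire out at step 6

5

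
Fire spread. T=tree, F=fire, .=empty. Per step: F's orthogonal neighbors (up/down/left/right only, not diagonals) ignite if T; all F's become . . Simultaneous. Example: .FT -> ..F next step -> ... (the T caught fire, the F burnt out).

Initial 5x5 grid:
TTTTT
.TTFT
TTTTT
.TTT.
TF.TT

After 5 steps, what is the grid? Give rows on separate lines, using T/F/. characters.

Step 1: 6 trees catch fire, 2 burn out
  TTTFT
  .TF.F
  TTTFT
  .FTT.
  F..TT
Step 2: 8 trees catch fire, 6 burn out
  TTF.F
  .F...
  TFF.F
  ..FF.
  ...TT
Step 3: 3 trees catch fire, 8 burn out
  TF...
  .....
  F....
  .....
  ...FT
Step 4: 2 trees catch fire, 3 burn out
  F....
  .....
  .....
  .....
  ....F
Step 5: 0 trees catch fire, 2 burn out
  .....
  .....
  .....
  .....
  .....

.....
.....
.....
.....
.....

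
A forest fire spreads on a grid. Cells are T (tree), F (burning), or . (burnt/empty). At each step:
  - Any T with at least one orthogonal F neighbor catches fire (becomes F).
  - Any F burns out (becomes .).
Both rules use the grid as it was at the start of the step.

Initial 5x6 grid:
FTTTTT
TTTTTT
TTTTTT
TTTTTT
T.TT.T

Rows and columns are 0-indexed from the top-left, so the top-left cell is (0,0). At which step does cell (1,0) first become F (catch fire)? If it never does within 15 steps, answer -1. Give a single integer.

Step 1: cell (1,0)='F' (+2 fires, +1 burnt)
  -> target ignites at step 1
Step 2: cell (1,0)='.' (+3 fires, +2 burnt)
Step 3: cell (1,0)='.' (+4 fires, +3 burnt)
Step 4: cell (1,0)='.' (+5 fires, +4 burnt)
Step 5: cell (1,0)='.' (+4 fires, +5 burnt)
Step 6: cell (1,0)='.' (+4 fires, +4 burnt)
Step 7: cell (1,0)='.' (+3 fires, +4 burnt)
Step 8: cell (1,0)='.' (+1 fires, +3 burnt)
Step 9: cell (1,0)='.' (+1 fires, +1 burnt)
Step 10: cell (1,0)='.' (+0 fires, +1 burnt)
  fire out at step 10

1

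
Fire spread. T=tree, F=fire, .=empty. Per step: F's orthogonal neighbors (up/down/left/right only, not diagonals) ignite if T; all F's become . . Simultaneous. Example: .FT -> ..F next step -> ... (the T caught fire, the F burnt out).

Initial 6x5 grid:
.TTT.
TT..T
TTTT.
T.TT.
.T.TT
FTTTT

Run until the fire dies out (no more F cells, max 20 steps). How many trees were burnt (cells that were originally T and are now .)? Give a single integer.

Step 1: +1 fires, +1 burnt (F count now 1)
Step 2: +2 fires, +1 burnt (F count now 2)
Step 3: +1 fires, +2 burnt (F count now 1)
Step 4: +2 fires, +1 burnt (F count now 2)
Step 5: +2 fires, +2 burnt (F count now 2)
Step 6: +2 fires, +2 burnt (F count now 2)
Step 7: +1 fires, +2 burnt (F count now 1)
Step 8: +1 fires, +1 burnt (F count now 1)
Step 9: +2 fires, +1 burnt (F count now 2)
Step 10: +3 fires, +2 burnt (F count now 3)
Step 11: +1 fires, +3 burnt (F count now 1)
Step 12: +1 fires, +1 burnt (F count now 1)
Step 13: +0 fires, +1 burnt (F count now 0)
Fire out after step 13
Initially T: 20, now '.': 29
Total burnt (originally-T cells now '.'): 19

Answer: 19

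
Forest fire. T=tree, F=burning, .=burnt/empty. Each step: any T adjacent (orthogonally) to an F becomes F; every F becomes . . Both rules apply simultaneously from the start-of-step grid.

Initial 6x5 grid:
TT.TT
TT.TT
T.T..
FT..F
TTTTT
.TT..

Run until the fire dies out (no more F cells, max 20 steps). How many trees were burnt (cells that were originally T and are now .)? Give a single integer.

Answer: 13

Derivation:
Step 1: +4 fires, +2 burnt (F count now 4)
Step 2: +3 fires, +4 burnt (F count now 3)
Step 3: +4 fires, +3 burnt (F count now 4)
Step 4: +2 fires, +4 burnt (F count now 2)
Step 5: +0 fires, +2 burnt (F count now 0)
Fire out after step 5
Initially T: 18, now '.': 25
Total burnt (originally-T cells now '.'): 13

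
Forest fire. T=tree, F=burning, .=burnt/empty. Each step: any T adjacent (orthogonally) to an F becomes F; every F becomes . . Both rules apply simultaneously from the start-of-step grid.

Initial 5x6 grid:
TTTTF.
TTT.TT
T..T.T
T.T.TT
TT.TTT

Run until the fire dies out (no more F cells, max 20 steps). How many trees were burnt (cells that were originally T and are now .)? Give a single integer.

Step 1: +2 fires, +1 burnt (F count now 2)
Step 2: +2 fires, +2 burnt (F count now 2)
Step 3: +3 fires, +2 burnt (F count now 3)
Step 4: +3 fires, +3 burnt (F count now 3)
Step 5: +3 fires, +3 burnt (F count now 3)
Step 6: +2 fires, +3 burnt (F count now 2)
Step 7: +2 fires, +2 burnt (F count now 2)
Step 8: +1 fires, +2 burnt (F count now 1)
Step 9: +1 fires, +1 burnt (F count now 1)
Step 10: +0 fires, +1 burnt (F count now 0)
Fire out after step 10
Initially T: 21, now '.': 28
Total burnt (originally-T cells now '.'): 19

Answer: 19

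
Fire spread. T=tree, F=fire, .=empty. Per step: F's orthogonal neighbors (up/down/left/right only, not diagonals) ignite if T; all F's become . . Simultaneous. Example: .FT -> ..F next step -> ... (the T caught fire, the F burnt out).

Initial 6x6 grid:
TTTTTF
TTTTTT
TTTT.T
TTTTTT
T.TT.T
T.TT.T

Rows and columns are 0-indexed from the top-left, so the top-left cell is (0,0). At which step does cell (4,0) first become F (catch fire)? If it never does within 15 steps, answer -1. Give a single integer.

Step 1: cell (4,0)='T' (+2 fires, +1 burnt)
Step 2: cell (4,0)='T' (+3 fires, +2 burnt)
Step 3: cell (4,0)='T' (+3 fires, +3 burnt)
Step 4: cell (4,0)='T' (+5 fires, +3 burnt)
Step 5: cell (4,0)='T' (+5 fires, +5 burnt)
Step 6: cell (4,0)='T' (+4 fires, +5 burnt)
Step 7: cell (4,0)='T' (+4 fires, +4 burnt)
Step 8: cell (4,0)='T' (+2 fires, +4 burnt)
Step 9: cell (4,0)='F' (+1 fires, +2 burnt)
  -> target ignites at step 9
Step 10: cell (4,0)='.' (+1 fires, +1 burnt)
Step 11: cell (4,0)='.' (+0 fires, +1 burnt)
  fire out at step 11

9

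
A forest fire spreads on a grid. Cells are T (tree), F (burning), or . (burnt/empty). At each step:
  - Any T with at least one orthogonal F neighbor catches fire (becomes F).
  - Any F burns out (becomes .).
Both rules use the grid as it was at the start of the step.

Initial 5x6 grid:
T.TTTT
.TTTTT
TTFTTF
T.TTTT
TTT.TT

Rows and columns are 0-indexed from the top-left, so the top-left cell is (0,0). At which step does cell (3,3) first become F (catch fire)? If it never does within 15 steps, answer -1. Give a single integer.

Step 1: cell (3,3)='T' (+7 fires, +2 burnt)
Step 2: cell (3,3)='F' (+10 fires, +7 burnt)
  -> target ignites at step 2
Step 3: cell (3,3)='.' (+5 fires, +10 burnt)
Step 4: cell (3,3)='.' (+1 fires, +5 burnt)
Step 5: cell (3,3)='.' (+0 fires, +1 burnt)
  fire out at step 5

2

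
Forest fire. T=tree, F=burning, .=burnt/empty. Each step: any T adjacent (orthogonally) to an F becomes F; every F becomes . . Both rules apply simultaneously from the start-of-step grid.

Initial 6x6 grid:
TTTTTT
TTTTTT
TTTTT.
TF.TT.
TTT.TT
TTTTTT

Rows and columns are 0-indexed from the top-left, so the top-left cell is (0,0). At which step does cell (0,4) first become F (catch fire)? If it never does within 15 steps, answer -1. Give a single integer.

Step 1: cell (0,4)='T' (+3 fires, +1 burnt)
Step 2: cell (0,4)='T' (+6 fires, +3 burnt)
Step 3: cell (0,4)='T' (+6 fires, +6 burnt)
Step 4: cell (0,4)='T' (+6 fires, +6 burnt)
Step 5: cell (0,4)='T' (+4 fires, +6 burnt)
Step 6: cell (0,4)='F' (+4 fires, +4 burnt)
  -> target ignites at step 6
Step 7: cell (0,4)='.' (+2 fires, +4 burnt)
Step 8: cell (0,4)='.' (+0 fires, +2 burnt)
  fire out at step 8

6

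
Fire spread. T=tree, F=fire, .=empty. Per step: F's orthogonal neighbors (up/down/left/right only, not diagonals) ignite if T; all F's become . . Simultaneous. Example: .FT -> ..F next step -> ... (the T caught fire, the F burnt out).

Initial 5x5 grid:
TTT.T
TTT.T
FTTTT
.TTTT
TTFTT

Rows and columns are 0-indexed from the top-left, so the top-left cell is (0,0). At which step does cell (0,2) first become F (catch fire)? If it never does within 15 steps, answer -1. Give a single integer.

Step 1: cell (0,2)='T' (+5 fires, +2 burnt)
Step 2: cell (0,2)='T' (+7 fires, +5 burnt)
Step 3: cell (0,2)='T' (+4 fires, +7 burnt)
Step 4: cell (0,2)='F' (+2 fires, +4 burnt)
  -> target ignites at step 4
Step 5: cell (0,2)='.' (+1 fires, +2 burnt)
Step 6: cell (0,2)='.' (+1 fires, +1 burnt)
Step 7: cell (0,2)='.' (+0 fires, +1 burnt)
  fire out at step 7

4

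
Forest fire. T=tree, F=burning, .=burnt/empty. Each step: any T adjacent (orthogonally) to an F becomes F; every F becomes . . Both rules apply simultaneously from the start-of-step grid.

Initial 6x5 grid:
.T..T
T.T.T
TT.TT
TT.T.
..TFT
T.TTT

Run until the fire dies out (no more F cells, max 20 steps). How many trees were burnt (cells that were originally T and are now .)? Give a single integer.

Answer: 10

Derivation:
Step 1: +4 fires, +1 burnt (F count now 4)
Step 2: +3 fires, +4 burnt (F count now 3)
Step 3: +1 fires, +3 burnt (F count now 1)
Step 4: +1 fires, +1 burnt (F count now 1)
Step 5: +1 fires, +1 burnt (F count now 1)
Step 6: +0 fires, +1 burnt (F count now 0)
Fire out after step 6
Initially T: 18, now '.': 22
Total burnt (originally-T cells now '.'): 10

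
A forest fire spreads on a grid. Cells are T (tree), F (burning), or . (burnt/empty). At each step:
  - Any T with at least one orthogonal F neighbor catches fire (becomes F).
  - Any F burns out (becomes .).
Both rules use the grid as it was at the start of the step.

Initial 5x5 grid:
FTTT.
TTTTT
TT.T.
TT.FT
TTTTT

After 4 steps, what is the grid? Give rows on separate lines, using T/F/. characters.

Step 1: 5 trees catch fire, 2 burn out
  .FTT.
  FTTTT
  TT.F.
  TT..F
  TTTFT
Step 2: 6 trees catch fire, 5 burn out
  ..FT.
  .FTFT
  FT...
  TT...
  TTF.F
Step 3: 6 trees catch fire, 6 burn out
  ...F.
  ..F.F
  .F...
  FT...
  TF...
Step 4: 2 trees catch fire, 6 burn out
  .....
  .....
  .....
  .F...
  F....

.....
.....
.....
.F...
F....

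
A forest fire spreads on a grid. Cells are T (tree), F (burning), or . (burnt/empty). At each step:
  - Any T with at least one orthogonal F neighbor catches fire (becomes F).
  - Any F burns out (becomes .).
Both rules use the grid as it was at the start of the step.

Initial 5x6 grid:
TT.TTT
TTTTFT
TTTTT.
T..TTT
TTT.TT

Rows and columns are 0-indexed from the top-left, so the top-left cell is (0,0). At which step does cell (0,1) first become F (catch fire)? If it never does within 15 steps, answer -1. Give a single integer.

Step 1: cell (0,1)='T' (+4 fires, +1 burnt)
Step 2: cell (0,1)='T' (+5 fires, +4 burnt)
Step 3: cell (0,1)='T' (+5 fires, +5 burnt)
Step 4: cell (0,1)='F' (+4 fires, +5 burnt)
  -> target ignites at step 4
Step 5: cell (0,1)='.' (+2 fires, +4 burnt)
Step 6: cell (0,1)='.' (+1 fires, +2 burnt)
Step 7: cell (0,1)='.' (+1 fires, +1 burnt)
Step 8: cell (0,1)='.' (+1 fires, +1 burnt)
Step 9: cell (0,1)='.' (+1 fires, +1 burnt)
Step 10: cell (0,1)='.' (+0 fires, +1 burnt)
  fire out at step 10

4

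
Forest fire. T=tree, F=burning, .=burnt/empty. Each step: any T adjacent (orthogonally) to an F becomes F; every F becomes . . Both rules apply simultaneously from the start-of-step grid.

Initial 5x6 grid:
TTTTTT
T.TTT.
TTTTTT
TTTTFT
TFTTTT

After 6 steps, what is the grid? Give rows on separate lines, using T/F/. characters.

Step 1: 7 trees catch fire, 2 burn out
  TTTTTT
  T.TTT.
  TTTTFT
  TFTF.F
  F.FTFT
Step 2: 8 trees catch fire, 7 burn out
  TTTTTT
  T.TTF.
  TFTF.F
  F.F...
  ...F.F
Step 3: 4 trees catch fire, 8 burn out
  TTTTFT
  T.TF..
  F.F...
  ......
  ......
Step 4: 4 trees catch fire, 4 burn out
  TTTF.F
  F.F...
  ......
  ......
  ......
Step 5: 2 trees catch fire, 4 burn out
  FTF...
  ......
  ......
  ......
  ......
Step 6: 1 trees catch fire, 2 burn out
  .F....
  ......
  ......
  ......
  ......

.F....
......
......
......
......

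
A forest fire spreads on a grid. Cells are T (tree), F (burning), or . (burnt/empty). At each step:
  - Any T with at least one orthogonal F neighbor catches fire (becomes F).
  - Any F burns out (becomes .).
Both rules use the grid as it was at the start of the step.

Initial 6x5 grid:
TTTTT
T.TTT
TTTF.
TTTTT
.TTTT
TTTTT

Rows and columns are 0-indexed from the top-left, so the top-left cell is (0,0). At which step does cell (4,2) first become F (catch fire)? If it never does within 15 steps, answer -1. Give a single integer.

Step 1: cell (4,2)='T' (+3 fires, +1 burnt)
Step 2: cell (4,2)='T' (+7 fires, +3 burnt)
Step 3: cell (4,2)='F' (+7 fires, +7 burnt)
  -> target ignites at step 3
Step 4: cell (4,2)='.' (+6 fires, +7 burnt)
Step 5: cell (4,2)='.' (+2 fires, +6 burnt)
Step 6: cell (4,2)='.' (+1 fires, +2 burnt)
Step 7: cell (4,2)='.' (+0 fires, +1 burnt)
  fire out at step 7

3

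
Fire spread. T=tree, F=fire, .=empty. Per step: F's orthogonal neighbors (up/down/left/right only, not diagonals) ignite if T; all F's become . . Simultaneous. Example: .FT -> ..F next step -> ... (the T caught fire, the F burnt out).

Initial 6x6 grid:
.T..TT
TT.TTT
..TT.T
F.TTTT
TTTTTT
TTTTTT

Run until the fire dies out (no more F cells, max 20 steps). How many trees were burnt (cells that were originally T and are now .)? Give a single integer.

Answer: 24

Derivation:
Step 1: +1 fires, +1 burnt (F count now 1)
Step 2: +2 fires, +1 burnt (F count now 2)
Step 3: +2 fires, +2 burnt (F count now 2)
Step 4: +3 fires, +2 burnt (F count now 3)
Step 5: +4 fires, +3 burnt (F count now 4)
Step 6: +4 fires, +4 burnt (F count now 4)
Step 7: +3 fires, +4 burnt (F count now 3)
Step 8: +2 fires, +3 burnt (F count now 2)
Step 9: +2 fires, +2 burnt (F count now 2)
Step 10: +1 fires, +2 burnt (F count now 1)
Step 11: +0 fires, +1 burnt (F count now 0)
Fire out after step 11
Initially T: 27, now '.': 33
Total burnt (originally-T cells now '.'): 24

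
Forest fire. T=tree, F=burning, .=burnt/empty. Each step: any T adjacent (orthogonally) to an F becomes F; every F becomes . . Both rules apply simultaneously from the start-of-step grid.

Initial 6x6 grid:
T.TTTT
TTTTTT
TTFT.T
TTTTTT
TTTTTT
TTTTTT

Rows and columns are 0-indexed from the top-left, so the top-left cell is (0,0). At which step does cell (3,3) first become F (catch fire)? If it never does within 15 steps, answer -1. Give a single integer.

Step 1: cell (3,3)='T' (+4 fires, +1 burnt)
Step 2: cell (3,3)='F' (+7 fires, +4 burnt)
  -> target ignites at step 2
Step 3: cell (3,3)='.' (+8 fires, +7 burnt)
Step 4: cell (3,3)='.' (+8 fires, +8 burnt)
Step 5: cell (3,3)='.' (+5 fires, +8 burnt)
Step 6: cell (3,3)='.' (+1 fires, +5 burnt)
Step 7: cell (3,3)='.' (+0 fires, +1 burnt)
  fire out at step 7

2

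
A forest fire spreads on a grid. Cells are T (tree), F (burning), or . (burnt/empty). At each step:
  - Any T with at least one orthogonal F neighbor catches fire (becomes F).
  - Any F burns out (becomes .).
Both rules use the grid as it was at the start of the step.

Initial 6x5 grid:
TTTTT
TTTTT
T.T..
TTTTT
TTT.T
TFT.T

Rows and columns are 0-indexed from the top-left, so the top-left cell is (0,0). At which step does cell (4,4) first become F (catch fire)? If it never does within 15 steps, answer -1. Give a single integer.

Step 1: cell (4,4)='T' (+3 fires, +1 burnt)
Step 2: cell (4,4)='T' (+3 fires, +3 burnt)
Step 3: cell (4,4)='T' (+2 fires, +3 burnt)
Step 4: cell (4,4)='T' (+3 fires, +2 burnt)
Step 5: cell (4,4)='T' (+3 fires, +3 burnt)
Step 6: cell (4,4)='F' (+5 fires, +3 burnt)
  -> target ignites at step 6
Step 7: cell (4,4)='.' (+4 fires, +5 burnt)
Step 8: cell (4,4)='.' (+1 fires, +4 burnt)
Step 9: cell (4,4)='.' (+0 fires, +1 burnt)
  fire out at step 9

6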